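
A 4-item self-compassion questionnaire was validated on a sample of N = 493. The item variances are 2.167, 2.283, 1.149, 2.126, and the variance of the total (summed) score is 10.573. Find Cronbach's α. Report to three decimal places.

ΣVar(i) = 2.167 + 2.283 + 1.149 + 2.126 = 7.725
α = (k/(k−1))·(1 − ΣVar(i)/σ²_T) = (4/3)·(1 − 7.725/10.573) = 0.359

Cronbach's α = 0.359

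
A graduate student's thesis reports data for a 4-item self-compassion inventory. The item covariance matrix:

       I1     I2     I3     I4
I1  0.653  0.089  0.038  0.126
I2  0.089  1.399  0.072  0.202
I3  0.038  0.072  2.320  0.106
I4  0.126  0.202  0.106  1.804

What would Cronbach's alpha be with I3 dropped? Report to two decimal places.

α = 0.27

Remaining items: I1, I2, I4 (k = 3).
Σσᵢ² = 0.653 + 1.399 + 1.804 = 3.856
total variance = 3.856 + 2 × 0.417 = 4.690
α (item deleted) = (3/2)·(1 − 3.856/4.690) = 0.27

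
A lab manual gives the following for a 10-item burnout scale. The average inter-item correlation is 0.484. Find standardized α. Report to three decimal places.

standardized α = 0.904

Standardized α = k·r̄ / (1 + (k−1)·r̄) = 10 × 0.484 / (1 + 9 × 0.484)
  = 4.8400 / 5.3560 = 0.904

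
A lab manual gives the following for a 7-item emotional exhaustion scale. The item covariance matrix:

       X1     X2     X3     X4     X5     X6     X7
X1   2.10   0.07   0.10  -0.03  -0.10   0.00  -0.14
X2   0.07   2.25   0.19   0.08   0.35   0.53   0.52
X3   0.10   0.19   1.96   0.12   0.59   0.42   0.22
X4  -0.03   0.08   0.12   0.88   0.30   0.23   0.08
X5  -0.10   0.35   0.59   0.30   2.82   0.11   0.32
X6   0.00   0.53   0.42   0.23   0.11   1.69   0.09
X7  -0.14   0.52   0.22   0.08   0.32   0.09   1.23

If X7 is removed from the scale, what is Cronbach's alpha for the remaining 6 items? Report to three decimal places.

Remaining items: X1, X2, X3, X4, X5, X6 (k = 6).
ΣVar(i) = 2.10 + 2.25 + 1.96 + 0.88 + 2.82 + 1.69 = 11.70
σ²_T = 11.70 + 2 × 2.96 = 17.62
α (item deleted) = (6/5)·(1 − 11.70/17.62) = 0.403

α = 0.403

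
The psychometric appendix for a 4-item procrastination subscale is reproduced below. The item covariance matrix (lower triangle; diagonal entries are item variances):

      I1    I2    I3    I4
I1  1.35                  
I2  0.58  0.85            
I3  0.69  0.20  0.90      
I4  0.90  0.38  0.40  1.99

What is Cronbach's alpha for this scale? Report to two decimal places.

Σσᵢ² = 1.35 + 0.85 + 0.90 + 1.99 = 5.09
Σ_{i<j} σ_ij = 3.15
σ²_T = 5.09 + 2 × 3.15 = 11.39
α = (k/(k−1))·(1 − Σσᵢ²/σ²_T) = (4/3)·(1 − 5.09/11.39) = 0.74

Cronbach's alpha = 0.74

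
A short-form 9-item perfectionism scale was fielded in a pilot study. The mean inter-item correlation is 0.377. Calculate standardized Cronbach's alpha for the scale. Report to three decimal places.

α = 0.845

Standardized α = k·r̄ / (1 + (k−1)·r̄) = 9 × 0.377 / (1 + 8 × 0.377)
  = 3.3930 / 4.0160 = 0.845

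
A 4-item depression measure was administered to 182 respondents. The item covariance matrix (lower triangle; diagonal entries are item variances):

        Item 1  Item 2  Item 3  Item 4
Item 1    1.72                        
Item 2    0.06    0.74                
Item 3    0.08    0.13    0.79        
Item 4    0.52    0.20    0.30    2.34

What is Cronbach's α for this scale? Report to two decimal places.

α = 0.42

Σσ²ᵢ = 1.72 + 0.74 + 0.79 + 2.34 = 5.59
Σ_{i<j} σ_ij = 1.29
σ²_total = 5.59 + 2 × 1.29 = 8.17
α = (k/(k−1))·(1 − Σσ²ᵢ/σ²_total) = (4/3)·(1 − 5.59/8.17) = 0.42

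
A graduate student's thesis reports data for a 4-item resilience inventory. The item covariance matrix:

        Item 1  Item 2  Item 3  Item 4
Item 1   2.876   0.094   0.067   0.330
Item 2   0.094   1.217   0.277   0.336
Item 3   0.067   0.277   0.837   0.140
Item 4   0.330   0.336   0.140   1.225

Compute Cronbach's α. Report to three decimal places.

Cronbach's α = 0.384

Σσ²ᵢ = 2.876 + 1.217 + 0.837 + 1.225 = 6.155
Sum of the distinct covariances = 1.244
total variance = 6.155 + 2 × 1.244 = 8.643
α = (k/(k−1))·(1 − Σσ²ᵢ/total variance) = (4/3)·(1 − 6.155/8.643) = 0.384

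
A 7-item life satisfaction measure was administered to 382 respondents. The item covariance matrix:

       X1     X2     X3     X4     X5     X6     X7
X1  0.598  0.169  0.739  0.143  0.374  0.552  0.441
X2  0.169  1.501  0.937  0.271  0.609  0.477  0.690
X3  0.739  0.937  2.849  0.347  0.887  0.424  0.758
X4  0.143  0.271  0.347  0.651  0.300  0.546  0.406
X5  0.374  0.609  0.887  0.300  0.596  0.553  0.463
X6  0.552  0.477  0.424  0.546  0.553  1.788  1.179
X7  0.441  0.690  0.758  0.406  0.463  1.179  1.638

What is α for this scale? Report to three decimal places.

α = 0.818

Σσ²ᵢ = 0.598 + 1.501 + 2.849 + 0.651 + 0.596 + 1.788 + 1.638 = 9.621
Σ_{i<j} σ_ij = 11.265
total variance = 9.621 + 2 × 11.265 = 32.151
α = (k/(k−1))·(1 − Σσ²ᵢ/total variance) = (7/6)·(1 − 9.621/32.151) = 0.818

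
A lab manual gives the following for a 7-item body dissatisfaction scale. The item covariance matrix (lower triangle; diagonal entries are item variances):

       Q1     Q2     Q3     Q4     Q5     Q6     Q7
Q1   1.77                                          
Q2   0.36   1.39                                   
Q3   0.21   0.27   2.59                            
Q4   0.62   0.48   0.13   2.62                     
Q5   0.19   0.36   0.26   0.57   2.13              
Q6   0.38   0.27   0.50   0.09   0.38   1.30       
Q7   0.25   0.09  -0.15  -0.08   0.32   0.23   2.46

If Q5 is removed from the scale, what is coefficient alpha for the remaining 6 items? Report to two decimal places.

Remaining items: Q1, Q2, Q3, Q4, Q6, Q7 (k = 6).
ΣVar(i) = 1.77 + 1.39 + 2.59 + 2.62 + 1.30 + 2.46 = 12.13
σ²_T = 12.13 + 2 × 3.65 = 19.43
α (item deleted) = (6/5)·(1 − 12.13/19.43) = 0.45

α = 0.45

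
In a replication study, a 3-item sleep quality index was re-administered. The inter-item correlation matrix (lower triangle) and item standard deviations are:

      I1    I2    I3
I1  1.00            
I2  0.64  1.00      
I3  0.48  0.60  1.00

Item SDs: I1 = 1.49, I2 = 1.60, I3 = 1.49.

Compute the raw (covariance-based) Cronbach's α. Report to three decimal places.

Cronbach's α = 0.802

Σσ²ᵢ = 1.49² + 1.60² + 1.49² = 7.0002
Covariances σ_ij = r_ij · s_i · s_j:
  σ(I1,I2) = 0.64 × 1.49 × 1.60 = 1.5258
  σ(I1,I3) = 0.48 × 1.49 × 1.49 = 1.0656
  σ(I2,I3) = 0.60 × 1.60 × 1.49 = 1.4304
σ²_T = Σσ²ᵢ + 2·Σσ_ij = 7.0002 + 2 × 4.0218 = 15.0438
α = (3/2)·(1 − 7.0002/15.0438) = 0.802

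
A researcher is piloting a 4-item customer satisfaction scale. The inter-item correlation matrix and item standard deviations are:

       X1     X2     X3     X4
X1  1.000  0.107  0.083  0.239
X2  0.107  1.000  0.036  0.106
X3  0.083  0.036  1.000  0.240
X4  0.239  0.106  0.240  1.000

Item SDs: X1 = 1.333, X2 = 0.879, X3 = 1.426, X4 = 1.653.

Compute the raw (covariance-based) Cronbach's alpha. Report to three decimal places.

Σσ²ᵢ = 1.333² + 0.879² + 1.426² + 1.653² = 7.3154
Covariances σ_ij = r_ij · s_i · s_j:
  σ(X1,X2) = 0.107 × 1.333 × 0.879 = 0.1254
  σ(X1,X3) = 0.083 × 1.333 × 1.426 = 0.1578
  σ(X1,X4) = 0.239 × 1.333 × 1.653 = 0.5266
  σ(X2,X3) = 0.036 × 0.879 × 1.426 = 0.0451
  σ(X2,X4) = 0.106 × 0.879 × 1.653 = 0.1540
  σ(X3,X4) = 0.240 × 1.426 × 1.653 = 0.5657
σ²_T = Σσ²ᵢ + 2·Σσ_ij = 7.3154 + 2 × 1.5746 = 10.4646
α = (4/3)·(1 − 7.3154/10.4646) = 0.401

α = 0.401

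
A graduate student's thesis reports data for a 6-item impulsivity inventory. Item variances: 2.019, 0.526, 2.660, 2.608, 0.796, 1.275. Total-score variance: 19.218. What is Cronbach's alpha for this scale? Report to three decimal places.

α = 0.583

sum of item variances = 2.019 + 0.526 + 2.660 + 2.608 + 0.796 + 1.275 = 9.884
α = (k/(k−1))·(1 − sum of item variances/σ²_total) = (6/5)·(1 − 9.884/19.218) = 0.583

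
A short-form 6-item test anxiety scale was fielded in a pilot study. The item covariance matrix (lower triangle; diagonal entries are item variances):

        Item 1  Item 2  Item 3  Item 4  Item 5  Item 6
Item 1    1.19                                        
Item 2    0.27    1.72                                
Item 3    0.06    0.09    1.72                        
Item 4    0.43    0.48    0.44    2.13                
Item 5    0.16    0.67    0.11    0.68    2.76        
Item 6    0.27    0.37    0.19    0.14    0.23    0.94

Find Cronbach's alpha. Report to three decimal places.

Cronbach's alpha = 0.561

sum of item variances = 1.19 + 1.72 + 1.72 + 2.13 + 2.76 + 0.94 = 10.46
Sum of the distinct covariances = 4.59
Var(T) = 10.46 + 2 × 4.59 = 19.64
α = (k/(k−1))·(1 − sum of item variances/Var(T)) = (6/5)·(1 − 10.46/19.64) = 0.561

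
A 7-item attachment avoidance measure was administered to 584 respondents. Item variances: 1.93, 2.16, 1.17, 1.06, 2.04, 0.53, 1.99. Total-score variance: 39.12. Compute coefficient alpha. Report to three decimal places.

coefficient alpha = 0.842

Σσ²ᵢ = 1.93 + 2.16 + 1.17 + 1.06 + 2.04 + 0.53 + 1.99 = 10.88
α = (k/(k−1))·(1 − Σσ²ᵢ/σ²_T) = (7/6)·(1 − 10.88/39.12) = 0.842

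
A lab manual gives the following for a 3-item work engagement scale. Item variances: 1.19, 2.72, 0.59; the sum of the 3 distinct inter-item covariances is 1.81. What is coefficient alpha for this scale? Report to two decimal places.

coefficient alpha = 0.67

ΣVar(i) = 1.19 + 2.72 + 0.59 = 4.50
Sum of distinct covariances = 1.81
σ²_T = ΣVar(i) + 2·Σcov = 4.50 + 2 × 1.81 = 8.12
α = (3/2)·(1 − 4.50/8.12) = 0.67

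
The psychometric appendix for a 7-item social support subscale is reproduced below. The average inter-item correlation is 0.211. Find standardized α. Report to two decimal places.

standardized α = 0.65

Standardized α = k·r̄ / (1 + (k−1)·r̄) = 7 × 0.211 / (1 + 6 × 0.211)
  = 1.4770 / 2.2660 = 0.65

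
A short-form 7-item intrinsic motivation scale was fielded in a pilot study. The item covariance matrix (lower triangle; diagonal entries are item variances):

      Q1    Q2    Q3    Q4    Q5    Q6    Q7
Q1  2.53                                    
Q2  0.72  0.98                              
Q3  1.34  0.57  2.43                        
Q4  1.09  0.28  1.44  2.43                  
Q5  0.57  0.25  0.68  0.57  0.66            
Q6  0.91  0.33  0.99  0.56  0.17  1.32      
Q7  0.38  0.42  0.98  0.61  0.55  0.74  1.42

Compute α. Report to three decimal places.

ΣVar(i) = 2.53 + 0.98 + 2.43 + 2.43 + 0.66 + 1.32 + 1.42 = 11.77
Sum of the distinct covariances = 14.15
Var(T) = 11.77 + 2 × 14.15 = 40.07
α = (k/(k−1))·(1 − ΣVar(i)/Var(T)) = (7/6)·(1 − 11.77/40.07) = 0.824

α = 0.824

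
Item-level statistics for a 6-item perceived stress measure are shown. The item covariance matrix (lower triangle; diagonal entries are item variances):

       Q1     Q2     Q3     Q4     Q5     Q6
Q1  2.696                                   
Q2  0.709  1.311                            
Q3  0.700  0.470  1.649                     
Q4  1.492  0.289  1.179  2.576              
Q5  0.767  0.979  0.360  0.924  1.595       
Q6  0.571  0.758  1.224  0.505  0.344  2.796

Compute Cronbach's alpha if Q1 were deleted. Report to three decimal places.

Remaining items: Q2, Q3, Q4, Q5, Q6 (k = 5).
Σσ²ᵢ = 1.311 + 1.649 + 2.576 + 1.595 + 2.796 = 9.927
σ²_T = 9.927 + 2 × 7.032 = 23.991
α (item deleted) = (5/4)·(1 − 9.927/23.991) = 0.733

Cronbach's alpha = 0.733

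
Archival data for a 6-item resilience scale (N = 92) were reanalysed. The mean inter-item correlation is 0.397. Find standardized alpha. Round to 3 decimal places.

α = 0.798

Standardized α = k·r̄ / (1 + (k−1)·r̄) = 6 × 0.397 / (1 + 5 × 0.397)
  = 2.3820 / 2.9850 = 0.798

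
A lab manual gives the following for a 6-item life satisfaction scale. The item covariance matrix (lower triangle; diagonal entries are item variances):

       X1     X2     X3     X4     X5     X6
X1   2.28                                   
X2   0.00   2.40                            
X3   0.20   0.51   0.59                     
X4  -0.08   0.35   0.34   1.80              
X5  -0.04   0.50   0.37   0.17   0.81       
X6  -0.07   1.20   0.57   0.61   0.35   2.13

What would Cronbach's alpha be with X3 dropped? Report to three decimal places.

α = 0.485

Remaining items: X1, X2, X4, X5, X6 (k = 5).
Σσ²ᵢ = 2.28 + 2.40 + 1.80 + 0.81 + 2.13 = 9.42
σ²_T = 9.42 + 2 × 2.99 = 15.40
α (item deleted) = (5/4)·(1 − 9.42/15.40) = 0.485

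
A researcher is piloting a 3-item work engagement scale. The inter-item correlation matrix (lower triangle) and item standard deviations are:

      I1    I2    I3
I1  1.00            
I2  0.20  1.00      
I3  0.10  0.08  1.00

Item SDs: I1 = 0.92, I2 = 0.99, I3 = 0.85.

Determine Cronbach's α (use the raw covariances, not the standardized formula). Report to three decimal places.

Σσ²ᵢ = 0.92² + 0.99² + 0.85² = 2.5490
Covariances σ_ij = r_ij · s_i · s_j:
  σ(I1,I2) = 0.20 × 0.92 × 0.99 = 0.1822
  σ(I1,I3) = 0.10 × 0.92 × 0.85 = 0.0782
  σ(I2,I3) = 0.08 × 0.99 × 0.85 = 0.0673
σ²_T = Σσ²ᵢ + 2·Σσ_ij = 2.5490 + 2 × 0.3277 = 3.2044
α = (3/2)·(1 − 2.5490/3.2044) = 0.307

Cronbach's α = 0.307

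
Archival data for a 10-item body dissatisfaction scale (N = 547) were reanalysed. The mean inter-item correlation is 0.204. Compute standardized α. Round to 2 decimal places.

Standardized α = k·r̄ / (1 + (k−1)·r̄) = 10 × 0.204 / (1 + 9 × 0.204)
  = 2.0400 / 2.8360 = 0.72

α = 0.72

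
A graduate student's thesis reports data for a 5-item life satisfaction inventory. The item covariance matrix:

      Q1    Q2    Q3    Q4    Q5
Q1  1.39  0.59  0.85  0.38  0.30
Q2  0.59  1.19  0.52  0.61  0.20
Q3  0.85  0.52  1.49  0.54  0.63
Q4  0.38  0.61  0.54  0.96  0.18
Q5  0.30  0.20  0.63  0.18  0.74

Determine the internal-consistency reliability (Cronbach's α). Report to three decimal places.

α = 0.781

sum of item variances = 1.39 + 1.19 + 1.49 + 0.96 + 0.74 = 5.77
Sum of off-diagonal covariances = 4.80
σ²_T = 5.77 + 2 × 4.80 = 15.37
α = (k/(k−1))·(1 − sum of item variances/σ²_T) = (5/4)·(1 − 5.77/15.37) = 0.781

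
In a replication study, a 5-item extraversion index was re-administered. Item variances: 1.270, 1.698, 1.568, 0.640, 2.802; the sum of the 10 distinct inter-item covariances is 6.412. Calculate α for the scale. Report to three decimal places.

Σσᵢ² = 1.270 + 1.698 + 1.568 + 0.640 + 2.802 = 7.978
Sum of distinct covariances = 6.412
total variance = Σσᵢ² + 2·Σcov = 7.978 + 2 × 6.412 = 20.802
α = (5/4)·(1 − 7.978/20.802) = 0.771

α = 0.771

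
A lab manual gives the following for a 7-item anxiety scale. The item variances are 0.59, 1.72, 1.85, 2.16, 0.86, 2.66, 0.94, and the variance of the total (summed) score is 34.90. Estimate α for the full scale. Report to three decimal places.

α = 0.806

Σσ²ᵢ = 0.59 + 1.72 + 1.85 + 2.16 + 0.86 + 2.66 + 0.94 = 10.78
α = (k/(k−1))·(1 − Σσ²ᵢ/Var(T)) = (7/6)·(1 − 10.78/34.90) = 0.806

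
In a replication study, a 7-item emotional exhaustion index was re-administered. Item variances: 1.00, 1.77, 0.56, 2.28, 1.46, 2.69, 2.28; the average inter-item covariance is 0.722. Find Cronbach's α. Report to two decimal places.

α = 0.84

ΣVar(i) = 1.00 + 1.77 + 0.56 + 2.28 + 1.46 + 2.69 + 2.28 = 12.04
Sum of the 21 distinct covariances = 21 × 0.722 = 15.162
σ²_total = ΣVar(i) + 2·Σcov = 12.04 + 2 × 15.162 = 42.364
α = (7/6)·(1 − 12.04/42.364) = 0.84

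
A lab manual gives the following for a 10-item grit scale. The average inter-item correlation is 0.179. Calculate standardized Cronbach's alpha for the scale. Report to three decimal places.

α = 0.686

Standardized α = k·r̄ / (1 + (k−1)·r̄) = 10 × 0.179 / (1 + 9 × 0.179)
  = 1.7900 / 2.6110 = 0.686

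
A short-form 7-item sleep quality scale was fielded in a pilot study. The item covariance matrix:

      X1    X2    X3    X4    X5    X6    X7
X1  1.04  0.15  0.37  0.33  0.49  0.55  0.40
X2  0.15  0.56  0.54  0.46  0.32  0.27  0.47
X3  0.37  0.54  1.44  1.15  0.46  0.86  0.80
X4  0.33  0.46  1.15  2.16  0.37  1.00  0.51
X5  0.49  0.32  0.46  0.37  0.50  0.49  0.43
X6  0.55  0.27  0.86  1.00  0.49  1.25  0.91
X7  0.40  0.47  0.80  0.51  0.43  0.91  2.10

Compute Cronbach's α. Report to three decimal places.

α = 0.834

Σσᵢ² = 1.04 + 0.56 + 1.44 + 2.16 + 0.50 + 1.25 + 2.10 = 9.05
Sum of off-diagonal covariances = 11.33
total variance = 9.05 + 2 × 11.33 = 31.71
α = (k/(k−1))·(1 − Σσᵢ²/total variance) = (7/6)·(1 − 9.05/31.71) = 0.834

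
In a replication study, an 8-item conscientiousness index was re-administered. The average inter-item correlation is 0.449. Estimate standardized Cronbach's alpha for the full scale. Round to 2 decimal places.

Standardized α = k·r̄ / (1 + (k−1)·r̄) = 8 × 0.449 / (1 + 7 × 0.449)
  = 3.5920 / 4.1430 = 0.87

α = 0.87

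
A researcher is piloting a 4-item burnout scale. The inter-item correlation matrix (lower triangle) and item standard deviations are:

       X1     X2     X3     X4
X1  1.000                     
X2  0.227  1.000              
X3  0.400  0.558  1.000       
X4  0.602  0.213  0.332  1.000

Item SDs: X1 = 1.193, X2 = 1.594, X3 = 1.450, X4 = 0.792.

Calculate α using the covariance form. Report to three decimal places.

Σσ²ᵢ = 1.193² + 1.594² + 1.450² + 0.792² = 6.6938
Covariances σ_ij = r_ij · s_i · s_j:
  σ(X1,X2) = 0.227 × 1.193 × 1.594 = 0.4317
  σ(X1,X3) = 0.400 × 1.193 × 1.450 = 0.6919
  σ(X1,X4) = 0.602 × 1.193 × 0.792 = 0.5688
  σ(X2,X3) = 0.558 × 1.594 × 1.450 = 1.2897
  σ(X2,X4) = 0.213 × 1.594 × 0.792 = 0.2689
  σ(X3,X4) = 0.332 × 1.450 × 0.792 = 0.3813
σ²_T = Σσ²ᵢ + 2·Σσ_ij = 6.6938 + 2 × 3.6323 = 13.9584
α = (4/3)·(1 − 6.6938/13.9584) = 0.694

α = 0.694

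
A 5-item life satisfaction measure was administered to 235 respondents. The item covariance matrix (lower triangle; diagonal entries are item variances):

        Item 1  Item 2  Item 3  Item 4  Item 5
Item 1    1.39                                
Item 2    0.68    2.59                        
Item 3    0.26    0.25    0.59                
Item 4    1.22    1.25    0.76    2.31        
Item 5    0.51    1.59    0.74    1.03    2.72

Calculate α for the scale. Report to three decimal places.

α = 0.792

ΣVar(i) = 1.39 + 2.59 + 0.59 + 2.31 + 2.72 = 9.60
Σ_{i<j} σ_ij = 8.29
total variance = 9.60 + 2 × 8.29 = 26.18
α = (k/(k−1))·(1 − ΣVar(i)/total variance) = (5/4)·(1 − 9.60/26.18) = 0.792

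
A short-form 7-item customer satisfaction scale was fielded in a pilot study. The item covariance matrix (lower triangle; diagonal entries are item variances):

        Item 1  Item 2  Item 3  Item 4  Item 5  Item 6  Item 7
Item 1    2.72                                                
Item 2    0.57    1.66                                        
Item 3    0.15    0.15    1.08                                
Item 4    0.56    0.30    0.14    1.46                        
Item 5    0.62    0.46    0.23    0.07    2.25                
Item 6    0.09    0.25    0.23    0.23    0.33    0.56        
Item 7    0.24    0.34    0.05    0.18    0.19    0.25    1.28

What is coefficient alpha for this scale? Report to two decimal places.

α = 0.59

sum of item variances = 2.72 + 1.66 + 1.08 + 1.46 + 2.25 + 0.56 + 1.28 = 11.01
Σ_{i<j} σ_ij = 5.63
Var(T) = 11.01 + 2 × 5.63 = 22.27
α = (k/(k−1))·(1 − sum of item variances/Var(T)) = (7/6)·(1 − 11.01/22.27) = 0.59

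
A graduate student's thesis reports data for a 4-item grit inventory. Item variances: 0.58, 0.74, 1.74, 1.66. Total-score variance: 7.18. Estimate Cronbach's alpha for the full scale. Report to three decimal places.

sum of item variances = 0.58 + 0.74 + 1.74 + 1.66 = 4.72
α = (k/(k−1))·(1 − sum of item variances/σ²_T) = (4/3)·(1 − 4.72/7.18) = 0.457

α = 0.457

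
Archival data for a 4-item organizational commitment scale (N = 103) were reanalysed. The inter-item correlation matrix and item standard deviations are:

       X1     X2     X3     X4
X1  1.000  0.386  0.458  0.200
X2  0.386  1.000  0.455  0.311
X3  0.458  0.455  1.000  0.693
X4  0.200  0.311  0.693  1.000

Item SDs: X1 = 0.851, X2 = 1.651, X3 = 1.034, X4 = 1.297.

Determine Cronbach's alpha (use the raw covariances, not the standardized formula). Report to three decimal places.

α = 0.711

Σσ²ᵢ = 0.851² + 1.651² + 1.034² + 1.297² = 6.2014
Covariances σ_ij = r_ij · s_i · s_j:
  σ(X1,X2) = 0.386 × 0.851 × 1.651 = 0.5423
  σ(X1,X3) = 0.458 × 0.851 × 1.034 = 0.4030
  σ(X1,X4) = 0.200 × 0.851 × 1.297 = 0.2207
  σ(X2,X3) = 0.455 × 1.651 × 1.034 = 0.7767
  σ(X2,X4) = 0.311 × 1.651 × 1.297 = 0.6660
  σ(X3,X4) = 0.693 × 1.034 × 1.297 = 0.9294
σ²_T = Σσ²ᵢ + 2·Σσ_ij = 6.2014 + 2 × 3.5381 = 13.2776
α = (4/3)·(1 − 6.2014/13.2776) = 0.711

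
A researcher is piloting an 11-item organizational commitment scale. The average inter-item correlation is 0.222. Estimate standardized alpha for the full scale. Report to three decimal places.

α = 0.758

Standardized α = k·r̄ / (1 + (k−1)·r̄) = 11 × 0.222 / (1 + 10 × 0.222)
  = 2.4420 / 3.2200 = 0.758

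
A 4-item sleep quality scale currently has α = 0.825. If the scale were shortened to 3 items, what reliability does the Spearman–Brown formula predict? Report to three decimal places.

Length factor m = 3/4 = 0.7500
α' = m·α / (1 − (1−m)·α)
   = 3/4 × 0.825 / (1 − (1 − 3/4) × 0.825)
   = 0.6187 / 0.7937 = 0.780

predicted reliability = 0.780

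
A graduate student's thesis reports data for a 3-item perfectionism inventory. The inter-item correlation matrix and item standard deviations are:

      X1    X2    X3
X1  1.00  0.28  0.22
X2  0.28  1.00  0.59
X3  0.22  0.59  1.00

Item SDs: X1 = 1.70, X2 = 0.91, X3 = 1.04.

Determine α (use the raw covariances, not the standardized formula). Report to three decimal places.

α = 0.548

Σσ²ᵢ = 1.70² + 0.91² + 1.04² = 4.7997
Covariances σ_ij = r_ij · s_i · s_j:
  σ(X1,X2) = 0.28 × 1.70 × 0.91 = 0.4332
  σ(X1,X3) = 0.22 × 1.70 × 1.04 = 0.3890
  σ(X2,X3) = 0.59 × 0.91 × 1.04 = 0.5584
σ²_T = Σσ²ᵢ + 2·Σσ_ij = 4.7997 + 2 × 1.3806 = 7.5609
α = (3/2)·(1 − 4.7997/7.5609) = 0.548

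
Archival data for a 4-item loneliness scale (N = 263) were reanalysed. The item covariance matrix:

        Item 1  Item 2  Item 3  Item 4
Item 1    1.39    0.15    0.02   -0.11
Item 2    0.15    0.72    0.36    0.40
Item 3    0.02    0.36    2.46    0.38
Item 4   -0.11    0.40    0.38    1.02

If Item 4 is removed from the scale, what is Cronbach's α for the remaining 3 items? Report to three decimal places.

α = 0.282

Remaining items: Item 1, Item 2, Item 3 (k = 3).
Σσ²ᵢ = 1.39 + 0.72 + 2.46 = 4.57
total variance = 4.57 + 2 × 0.53 = 5.63
α (item deleted) = (3/2)·(1 − 4.57/5.63) = 0.282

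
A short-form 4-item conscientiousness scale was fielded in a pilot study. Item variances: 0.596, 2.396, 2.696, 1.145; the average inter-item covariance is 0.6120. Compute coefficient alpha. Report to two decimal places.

coefficient alpha = 0.69

ΣVar(i) = 0.596 + 2.396 + 2.696 + 1.145 = 6.833
Sum of the 6 distinct covariances = 6 × 0.6120 = 3.6720
σ²_T = ΣVar(i) + 2·Σcov = 6.833 + 2 × 3.6720 = 14.1770
α = (4/3)·(1 − 6.833/14.1770) = 0.69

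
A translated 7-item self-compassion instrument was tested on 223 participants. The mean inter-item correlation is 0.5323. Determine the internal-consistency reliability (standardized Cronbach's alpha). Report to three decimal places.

Standardized α = k·r̄ / (1 + (k−1)·r̄) = 7 × 0.5323 / (1 + 6 × 0.5323)
  = 3.7261 / 4.1938 = 0.888

standardized Cronbach's alpha = 0.888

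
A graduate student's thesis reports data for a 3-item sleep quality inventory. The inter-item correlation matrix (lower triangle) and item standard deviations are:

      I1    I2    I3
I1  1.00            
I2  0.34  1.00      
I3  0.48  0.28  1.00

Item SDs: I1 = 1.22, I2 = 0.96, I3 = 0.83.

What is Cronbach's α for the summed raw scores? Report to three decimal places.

Σσ²ᵢ = 1.22² + 0.96² + 0.83² = 3.0989
Covariances σ_ij = r_ij · s_i · s_j:
  σ(I1,I2) = 0.34 × 1.22 × 0.96 = 0.3982
  σ(I1,I3) = 0.48 × 1.22 × 0.83 = 0.4860
  σ(I2,I3) = 0.28 × 0.96 × 0.83 = 0.2231
σ²_T = Σσ²ᵢ + 2·Σσ_ij = 3.0989 + 2 × 1.1073 = 5.3135
α = (3/2)·(1 − 3.0989/5.3135) = 0.625

Cronbach's α = 0.625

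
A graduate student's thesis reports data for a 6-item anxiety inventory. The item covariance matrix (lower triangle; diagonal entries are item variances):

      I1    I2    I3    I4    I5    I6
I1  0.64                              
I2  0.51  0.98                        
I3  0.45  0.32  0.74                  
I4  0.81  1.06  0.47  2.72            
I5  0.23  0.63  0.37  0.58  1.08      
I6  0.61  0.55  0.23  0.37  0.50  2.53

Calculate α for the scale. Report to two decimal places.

α = 0.77

ΣVar(i) = 0.64 + 0.98 + 0.74 + 2.72 + 1.08 + 2.53 = 8.69
Sum of off-diagonal covariances = 7.69
σ²_total = 8.69 + 2 × 7.69 = 24.07
α = (k/(k−1))·(1 − ΣVar(i)/σ²_total) = (6/5)·(1 − 8.69/24.07) = 0.77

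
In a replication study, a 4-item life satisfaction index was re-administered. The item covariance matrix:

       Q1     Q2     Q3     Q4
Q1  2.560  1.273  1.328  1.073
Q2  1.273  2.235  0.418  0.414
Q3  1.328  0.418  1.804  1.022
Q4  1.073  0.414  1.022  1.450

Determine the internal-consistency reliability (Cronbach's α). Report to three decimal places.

Cronbach's α = 0.772

Σσ²ᵢ = 2.560 + 2.235 + 1.804 + 1.450 = 8.049
Σ_{i<j} σ_ij = 5.528
σ²_T = 8.049 + 2 × 5.528 = 19.105
α = (k/(k−1))·(1 − Σσ²ᵢ/σ²_T) = (4/3)·(1 − 8.049/19.105) = 0.772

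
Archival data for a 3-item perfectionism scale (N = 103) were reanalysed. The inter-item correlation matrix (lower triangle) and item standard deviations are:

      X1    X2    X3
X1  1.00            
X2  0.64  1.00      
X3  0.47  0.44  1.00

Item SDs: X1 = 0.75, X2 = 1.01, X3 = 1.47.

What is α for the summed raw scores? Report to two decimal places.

α = 0.70

Σσ²ᵢ = 0.75² + 1.01² + 1.47² = 3.7435
Covariances σ_ij = r_ij · s_i · s_j:
  σ(X1,X2) = 0.64 × 0.75 × 1.01 = 0.4848
  σ(X1,X3) = 0.47 × 0.75 × 1.47 = 0.5182
  σ(X2,X3) = 0.44 × 1.01 × 1.47 = 0.6533
σ²_T = Σσ²ᵢ + 2·Σσ_ij = 3.7435 + 2 × 1.6563 = 7.0561
α = (3/2)·(1 − 3.7435/7.0561) = 0.70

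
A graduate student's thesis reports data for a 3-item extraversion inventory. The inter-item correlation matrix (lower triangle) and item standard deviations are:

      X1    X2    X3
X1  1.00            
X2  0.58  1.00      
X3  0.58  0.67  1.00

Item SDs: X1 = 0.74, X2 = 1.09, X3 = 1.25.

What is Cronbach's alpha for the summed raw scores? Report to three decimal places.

Σσ²ᵢ = 0.74² + 1.09² + 1.25² = 3.2982
Covariances σ_ij = r_ij · s_i · s_j:
  σ(X1,X2) = 0.58 × 0.74 × 1.09 = 0.4678
  σ(X1,X3) = 0.58 × 0.74 × 1.25 = 0.5365
  σ(X2,X3) = 0.67 × 1.09 × 1.25 = 0.9129
σ²_T = Σσ²ᵢ + 2·Σσ_ij = 3.2982 + 2 × 1.9172 = 7.1326
α = (3/2)·(1 − 3.2982/7.1326) = 0.806

Cronbach's alpha = 0.806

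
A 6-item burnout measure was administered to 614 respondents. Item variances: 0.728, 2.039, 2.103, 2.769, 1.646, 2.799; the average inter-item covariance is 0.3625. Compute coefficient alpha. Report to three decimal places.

coefficient alpha = 0.568

Σσᵢ² = 0.728 + 2.039 + 2.103 + 2.769 + 1.646 + 2.799 = 12.084
Sum of the 15 distinct covariances = 15 × 0.3625 = 5.4375
total variance = Σσᵢ² + 2·Σcov = 12.084 + 2 × 5.4375 = 22.9590
α = (6/5)·(1 − 12.084/22.9590) = 0.568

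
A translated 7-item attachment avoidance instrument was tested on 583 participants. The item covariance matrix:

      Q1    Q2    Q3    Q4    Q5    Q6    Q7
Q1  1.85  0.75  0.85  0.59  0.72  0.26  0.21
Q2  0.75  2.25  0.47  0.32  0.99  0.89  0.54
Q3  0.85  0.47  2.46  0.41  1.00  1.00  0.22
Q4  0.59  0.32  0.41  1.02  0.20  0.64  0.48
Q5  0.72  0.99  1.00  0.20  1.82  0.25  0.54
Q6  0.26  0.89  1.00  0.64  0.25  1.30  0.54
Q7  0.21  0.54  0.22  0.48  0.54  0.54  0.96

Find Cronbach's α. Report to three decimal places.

Σσᵢ² = 1.85 + 2.25 + 2.46 + 1.02 + 1.82 + 1.30 + 0.96 = 11.66
Σ_{i<j} σ_ij = 11.87
Var(T) = 11.66 + 2 × 11.87 = 35.40
α = (k/(k−1))·(1 − Σσᵢ²/Var(T)) = (7/6)·(1 − 11.66/35.40) = 0.782

Cronbach's α = 0.782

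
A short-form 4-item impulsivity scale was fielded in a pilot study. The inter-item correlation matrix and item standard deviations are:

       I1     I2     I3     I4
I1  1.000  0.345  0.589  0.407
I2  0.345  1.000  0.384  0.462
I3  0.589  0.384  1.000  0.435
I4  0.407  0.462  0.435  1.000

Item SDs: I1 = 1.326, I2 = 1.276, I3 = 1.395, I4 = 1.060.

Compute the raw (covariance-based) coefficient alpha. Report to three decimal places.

Σσ²ᵢ = 1.326² + 1.276² + 1.395² + 1.060² = 6.4561
Covariances σ_ij = r_ij · s_i · s_j:
  σ(I1,I2) = 0.345 × 1.326 × 1.276 = 0.5837
  σ(I1,I3) = 0.589 × 1.326 × 1.395 = 1.0895
  σ(I1,I4) = 0.407 × 1.326 × 1.060 = 0.5721
  σ(I2,I3) = 0.384 × 1.276 × 1.395 = 0.6835
  σ(I2,I4) = 0.462 × 1.276 × 1.060 = 0.6249
  σ(I3,I4) = 0.435 × 1.395 × 1.060 = 0.6432
σ²_T = Σσ²ᵢ + 2·Σσ_ij = 6.4561 + 2 × 4.1969 = 14.8499
α = (4/3)·(1 − 6.4561/14.8499) = 0.754

α = 0.754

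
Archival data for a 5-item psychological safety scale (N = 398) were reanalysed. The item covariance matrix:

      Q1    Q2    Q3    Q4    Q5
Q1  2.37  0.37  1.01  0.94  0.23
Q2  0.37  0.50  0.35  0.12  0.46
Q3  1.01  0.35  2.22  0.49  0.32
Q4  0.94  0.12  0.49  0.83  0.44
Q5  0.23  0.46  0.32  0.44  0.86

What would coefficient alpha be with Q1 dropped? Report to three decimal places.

Remaining items: Q2, Q3, Q4, Q5 (k = 4).
ΣVar(i) = 0.50 + 2.22 + 0.83 + 0.86 = 4.41
total variance = 4.41 + 2 × 2.18 = 8.77
α (item deleted) = (4/3)·(1 − 4.41/8.77) = 0.663

α = 0.663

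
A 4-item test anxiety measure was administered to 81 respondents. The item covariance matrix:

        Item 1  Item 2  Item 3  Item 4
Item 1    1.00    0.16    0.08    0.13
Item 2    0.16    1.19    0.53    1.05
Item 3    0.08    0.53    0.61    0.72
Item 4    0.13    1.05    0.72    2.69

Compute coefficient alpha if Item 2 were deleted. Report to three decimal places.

Remaining items: Item 1, Item 3, Item 4 (k = 3).
ΣVar(i) = 1.00 + 0.61 + 2.69 = 4.30
σ²_total = 4.30 + 2 × 0.93 = 6.16
α (item deleted) = (3/2)·(1 − 4.30/6.16) = 0.453

coefficient alpha = 0.453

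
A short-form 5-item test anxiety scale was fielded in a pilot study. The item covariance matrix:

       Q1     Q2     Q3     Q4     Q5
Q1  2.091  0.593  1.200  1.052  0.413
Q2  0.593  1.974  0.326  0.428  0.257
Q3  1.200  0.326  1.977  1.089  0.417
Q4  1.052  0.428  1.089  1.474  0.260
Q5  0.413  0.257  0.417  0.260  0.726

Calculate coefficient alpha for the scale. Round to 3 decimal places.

Σσ²ᵢ = 2.091 + 1.974 + 1.977 + 1.474 + 0.726 = 8.242
Sum of off-diagonal covariances = 6.035
Var(T) = 8.242 + 2 × 6.035 = 20.312
α = (k/(k−1))·(1 − Σσ²ᵢ/Var(T)) = (5/4)·(1 − 8.242/20.312) = 0.743

α = 0.743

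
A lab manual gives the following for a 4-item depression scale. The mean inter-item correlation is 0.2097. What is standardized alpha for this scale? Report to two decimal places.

Standardized α = k·r̄ / (1 + (k−1)·r̄) = 4 × 0.2097 / (1 + 3 × 0.2097)
  = 0.8388 / 1.6291 = 0.51

standardized alpha = 0.51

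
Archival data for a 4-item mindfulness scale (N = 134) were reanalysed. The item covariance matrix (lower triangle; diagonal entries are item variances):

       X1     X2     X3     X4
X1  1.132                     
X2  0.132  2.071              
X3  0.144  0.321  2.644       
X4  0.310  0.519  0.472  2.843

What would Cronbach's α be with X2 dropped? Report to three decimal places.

Remaining items: X1, X3, X4 (k = 3).
sum of item variances = 1.132 + 2.644 + 2.843 = 6.619
σ²_T = 6.619 + 2 × 0.926 = 8.471
α (item deleted) = (3/2)·(1 − 6.619/8.471) = 0.328

α = 0.328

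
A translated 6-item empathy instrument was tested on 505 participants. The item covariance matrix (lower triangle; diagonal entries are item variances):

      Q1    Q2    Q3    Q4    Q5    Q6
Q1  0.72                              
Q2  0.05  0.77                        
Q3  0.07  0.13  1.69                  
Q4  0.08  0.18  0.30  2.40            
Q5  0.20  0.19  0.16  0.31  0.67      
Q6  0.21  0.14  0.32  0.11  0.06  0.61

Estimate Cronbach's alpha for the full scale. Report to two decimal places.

Cronbach's alpha = 0.51

Σσ²ᵢ = 0.72 + 0.77 + 1.69 + 2.40 + 0.67 + 0.61 = 6.86
Sum of off-diagonal covariances = 2.51
total variance = 6.86 + 2 × 2.51 = 11.88
α = (k/(k−1))·(1 − Σσ²ᵢ/total variance) = (6/5)·(1 − 6.86/11.88) = 0.51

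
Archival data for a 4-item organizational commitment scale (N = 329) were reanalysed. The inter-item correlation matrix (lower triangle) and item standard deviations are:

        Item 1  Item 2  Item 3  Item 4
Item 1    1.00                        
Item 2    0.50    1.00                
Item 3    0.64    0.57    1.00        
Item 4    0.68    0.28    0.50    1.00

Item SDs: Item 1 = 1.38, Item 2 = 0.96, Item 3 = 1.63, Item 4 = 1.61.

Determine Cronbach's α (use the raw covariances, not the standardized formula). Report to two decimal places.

Σσ²ᵢ = 1.38² + 0.96² + 1.63² + 1.61² = 8.0750
Covariances σ_ij = r_ij · s_i · s_j:
  σ(Item 1,Item 2) = 0.50 × 1.38 × 0.96 = 0.6624
  σ(Item 1,Item 3) = 0.64 × 1.38 × 1.63 = 1.4396
  σ(Item 1,Item 4) = 0.68 × 1.38 × 1.61 = 1.5108
  σ(Item 2,Item 3) = 0.57 × 0.96 × 1.63 = 0.8919
  σ(Item 2,Item 4) = 0.28 × 0.96 × 1.61 = 0.4328
  σ(Item 3,Item 4) = 0.50 × 1.63 × 1.61 = 1.3121
σ²_T = Σσ²ᵢ + 2·Σσ_ij = 8.0750 + 2 × 6.2496 = 20.5742
α = (4/3)·(1 − 8.0750/20.5742) = 0.81

Cronbach's α = 0.81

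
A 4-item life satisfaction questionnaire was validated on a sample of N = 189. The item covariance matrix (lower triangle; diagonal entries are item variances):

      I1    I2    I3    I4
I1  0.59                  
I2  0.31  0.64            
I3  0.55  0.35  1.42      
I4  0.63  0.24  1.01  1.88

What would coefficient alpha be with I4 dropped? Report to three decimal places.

α = 0.716

Remaining items: I1, I2, I3 (k = 3).
ΣVar(i) = 0.59 + 0.64 + 1.42 = 2.65
σ²_T = 2.65 + 2 × 1.21 = 5.07
α (item deleted) = (3/2)·(1 − 2.65/5.07) = 0.716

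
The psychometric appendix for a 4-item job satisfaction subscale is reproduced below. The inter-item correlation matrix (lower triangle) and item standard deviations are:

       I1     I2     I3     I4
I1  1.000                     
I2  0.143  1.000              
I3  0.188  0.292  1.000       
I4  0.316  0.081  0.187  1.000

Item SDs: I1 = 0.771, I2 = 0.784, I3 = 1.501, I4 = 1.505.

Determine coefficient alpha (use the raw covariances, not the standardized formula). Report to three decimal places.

α = 0.465

Σσ²ᵢ = 0.771² + 0.784² + 1.501² + 1.505² = 5.7271
Covariances σ_ij = r_ij · s_i · s_j:
  σ(I1,I2) = 0.143 × 0.771 × 0.784 = 0.0864
  σ(I1,I3) = 0.188 × 0.771 × 1.501 = 0.2176
  σ(I1,I4) = 0.316 × 0.771 × 1.505 = 0.3667
  σ(I2,I3) = 0.292 × 0.784 × 1.501 = 0.3436
  σ(I2,I4) = 0.081 × 0.784 × 1.505 = 0.0956
  σ(I3,I4) = 0.187 × 1.501 × 1.505 = 0.4224
σ²_T = Σσ²ᵢ + 2·Σσ_ij = 5.7271 + 2 × 1.5323 = 8.7917
α = (4/3)·(1 − 5.7271/8.7917) = 0.465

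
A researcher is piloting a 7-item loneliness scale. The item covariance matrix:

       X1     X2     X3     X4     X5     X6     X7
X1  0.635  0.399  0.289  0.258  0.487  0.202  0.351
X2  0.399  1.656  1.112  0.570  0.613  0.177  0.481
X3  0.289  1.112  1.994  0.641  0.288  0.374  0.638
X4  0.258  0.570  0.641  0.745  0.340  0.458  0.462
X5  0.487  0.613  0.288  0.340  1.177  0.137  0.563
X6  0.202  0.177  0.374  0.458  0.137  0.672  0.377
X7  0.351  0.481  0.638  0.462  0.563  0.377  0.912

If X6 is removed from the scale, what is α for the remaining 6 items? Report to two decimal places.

α = 0.81

Remaining items: X1, X2, X3, X4, X5, X7 (k = 6).
Σσᵢ² = 0.635 + 1.656 + 1.994 + 0.745 + 1.177 + 0.912 = 7.119
Var(T) = 7.119 + 2 × 7.492 = 22.103
α (item deleted) = (6/5)·(1 − 7.119/22.103) = 0.81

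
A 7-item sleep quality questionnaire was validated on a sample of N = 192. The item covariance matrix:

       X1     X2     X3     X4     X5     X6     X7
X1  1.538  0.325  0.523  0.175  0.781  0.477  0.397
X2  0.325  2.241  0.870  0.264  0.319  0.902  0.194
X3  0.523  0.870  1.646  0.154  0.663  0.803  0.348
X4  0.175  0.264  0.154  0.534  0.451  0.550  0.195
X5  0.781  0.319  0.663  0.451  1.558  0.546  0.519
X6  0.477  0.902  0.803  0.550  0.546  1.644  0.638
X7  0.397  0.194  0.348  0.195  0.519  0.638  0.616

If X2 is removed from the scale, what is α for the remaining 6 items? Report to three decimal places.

α = 0.788

Remaining items: X1, X3, X4, X5, X6, X7 (k = 6).
sum of item variances = 1.538 + 1.646 + 0.534 + 1.558 + 1.644 + 0.616 = 7.536
Var(T) = 7.536 + 2 × 7.220 = 21.976
α (item deleted) = (6/5)·(1 − 7.536/21.976) = 0.788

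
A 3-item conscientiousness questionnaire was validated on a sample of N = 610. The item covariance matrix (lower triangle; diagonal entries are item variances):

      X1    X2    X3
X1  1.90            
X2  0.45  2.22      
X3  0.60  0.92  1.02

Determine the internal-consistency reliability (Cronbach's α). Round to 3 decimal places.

Σσᵢ² = 1.90 + 2.22 + 1.02 = 5.14
Σ_{i<j} σ_ij = 1.97
Var(T) = 5.14 + 2 × 1.97 = 9.08
α = (k/(k−1))·(1 − Σσᵢ²/Var(T)) = (3/2)·(1 − 5.14/9.08) = 0.651

Cronbach's α = 0.651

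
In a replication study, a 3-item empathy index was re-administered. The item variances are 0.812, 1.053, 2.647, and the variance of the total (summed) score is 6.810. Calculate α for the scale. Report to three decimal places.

sum of item variances = 0.812 + 1.053 + 2.647 = 4.512
α = (k/(k−1))·(1 − sum of item variances/Var(T)) = (3/2)·(1 − 4.512/6.810) = 0.506

α = 0.506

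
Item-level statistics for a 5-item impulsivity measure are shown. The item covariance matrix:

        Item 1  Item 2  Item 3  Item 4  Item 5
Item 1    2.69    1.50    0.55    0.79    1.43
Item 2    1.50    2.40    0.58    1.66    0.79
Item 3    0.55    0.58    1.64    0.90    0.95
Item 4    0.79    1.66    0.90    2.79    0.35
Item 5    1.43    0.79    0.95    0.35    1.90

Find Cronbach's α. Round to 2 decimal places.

Σσᵢ² = 2.69 + 2.40 + 1.64 + 2.79 + 1.90 = 11.42
Σ_{i<j} σ_ij = 9.50
Var(T) = 11.42 + 2 × 9.50 = 30.42
α = (k/(k−1))·(1 − Σσᵢ²/Var(T)) = (5/4)·(1 − 11.42/30.42) = 0.78

α = 0.78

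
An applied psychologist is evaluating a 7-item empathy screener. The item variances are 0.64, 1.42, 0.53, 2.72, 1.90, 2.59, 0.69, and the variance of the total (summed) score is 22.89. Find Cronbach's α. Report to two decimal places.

α = 0.63

Σσᵢ² = 0.64 + 1.42 + 0.53 + 2.72 + 1.90 + 2.59 + 0.69 = 10.49
α = (k/(k−1))·(1 − Σσᵢ²/σ²_T) = (7/6)·(1 − 10.49/22.89) = 0.63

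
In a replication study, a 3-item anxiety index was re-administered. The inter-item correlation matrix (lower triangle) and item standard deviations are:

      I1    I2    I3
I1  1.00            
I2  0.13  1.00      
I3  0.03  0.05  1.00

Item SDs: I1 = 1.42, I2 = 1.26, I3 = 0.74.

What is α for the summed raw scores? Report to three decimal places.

Σσ²ᵢ = 1.42² + 1.26² + 0.74² = 4.1516
Covariances σ_ij = r_ij · s_i · s_j:
  σ(I1,I2) = 0.13 × 1.42 × 1.26 = 0.2326
  σ(I1,I3) = 0.03 × 1.42 × 0.74 = 0.0315
  σ(I2,I3) = 0.05 × 1.26 × 0.74 = 0.0466
σ²_T = Σσ²ᵢ + 2·Σσ_ij = 4.1516 + 2 × 0.3107 = 4.7730
α = (3/2)·(1 − 4.1516/4.7730) = 0.195

α = 0.195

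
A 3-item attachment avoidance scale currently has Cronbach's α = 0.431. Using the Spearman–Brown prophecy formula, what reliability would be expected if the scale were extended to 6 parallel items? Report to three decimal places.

Length factor m = 6/3 = 2.0000
α' = m·α / (1 + (m−1)·α)
   = 6/3 × 0.431 / (1 + (6/3 − 1) × 0.431)
   = 0.8620 / 1.4310 = 0.602

predicted reliability = 0.602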